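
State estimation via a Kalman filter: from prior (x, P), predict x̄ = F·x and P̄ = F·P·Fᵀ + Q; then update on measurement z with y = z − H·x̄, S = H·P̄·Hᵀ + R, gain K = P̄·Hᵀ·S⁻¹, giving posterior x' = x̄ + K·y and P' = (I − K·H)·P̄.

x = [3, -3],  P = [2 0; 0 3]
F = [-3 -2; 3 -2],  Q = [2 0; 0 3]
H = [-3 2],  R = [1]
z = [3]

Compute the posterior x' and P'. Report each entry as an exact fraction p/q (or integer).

x̄ = F·x = [-3, 15]
P̄ = F·P·Fᵀ + Q = [32 -6; -6 33]
y = z − H·x̄ = [-36]
S = H·P̄·Hᵀ + R = [493]
K = P̄·Hᵀ·S⁻¹ = [-108/493; 84/493]
x' = x̄ + K·y = [2409/493, 4371/493]
P' = (I − K·H)·P̄ = [4112/493 6114/493; 6114/493 9213/493]

x' = [2409/493, 4371/493]
P' = [4112/493 6114/493; 6114/493 9213/493]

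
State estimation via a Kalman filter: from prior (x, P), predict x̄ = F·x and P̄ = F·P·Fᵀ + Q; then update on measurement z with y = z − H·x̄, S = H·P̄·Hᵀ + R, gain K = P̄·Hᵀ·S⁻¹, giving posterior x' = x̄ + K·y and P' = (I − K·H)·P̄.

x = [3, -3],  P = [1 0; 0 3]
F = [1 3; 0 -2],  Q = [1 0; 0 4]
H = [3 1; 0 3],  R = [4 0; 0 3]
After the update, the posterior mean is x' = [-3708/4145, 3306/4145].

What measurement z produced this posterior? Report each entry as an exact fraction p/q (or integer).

x̄ = F·x = [-6, 6]
P̄ = F·P·Fᵀ + Q = [29 -18; -18 16]
S = H·P̄·Hᵀ + R = [173 -114; -114 147]
K = P̄·Hᵀ·S⁻¹ = [1329/4145 -492/4145; -38/4145 1324/4145]
x' − x̄ = [21162/4145, -21564/4145] = K·y
y = (KᵀK)⁻¹·Kᵀ·(x' − x̄) = [10, -16]
z = y + H·x̄ = [10, -16] + [-12, 18] = [-2, 2]

z = [-2, 2]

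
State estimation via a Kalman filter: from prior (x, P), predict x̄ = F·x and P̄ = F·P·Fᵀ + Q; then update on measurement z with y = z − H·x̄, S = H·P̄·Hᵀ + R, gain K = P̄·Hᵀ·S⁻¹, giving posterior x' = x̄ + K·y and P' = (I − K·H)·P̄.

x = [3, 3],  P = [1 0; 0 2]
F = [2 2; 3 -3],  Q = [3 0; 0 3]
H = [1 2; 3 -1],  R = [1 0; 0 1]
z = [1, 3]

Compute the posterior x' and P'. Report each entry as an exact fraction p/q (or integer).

x̄ = F·x = [12, 0]
P̄ = F·P·Fᵀ + Q = [15 -6; -6 30]
y = z − H·x̄ = [-11, -33]
S = H·P̄·Hᵀ + R = [112 -45; -45 202]
K = P̄·Hᵀ·S⁻¹ = [2901/20599 5847/20599; 8748/20599 -2946/20599]
x' = x̄ + K·y = [22326/20599, 990/20599]
P' = (I − K·H)·P̄ = [2085/20599 408/20599; 408/20599 4170/20599]

x' = [22326/20599, 990/20599]
P' = [2085/20599 408/20599; 408/20599 4170/20599]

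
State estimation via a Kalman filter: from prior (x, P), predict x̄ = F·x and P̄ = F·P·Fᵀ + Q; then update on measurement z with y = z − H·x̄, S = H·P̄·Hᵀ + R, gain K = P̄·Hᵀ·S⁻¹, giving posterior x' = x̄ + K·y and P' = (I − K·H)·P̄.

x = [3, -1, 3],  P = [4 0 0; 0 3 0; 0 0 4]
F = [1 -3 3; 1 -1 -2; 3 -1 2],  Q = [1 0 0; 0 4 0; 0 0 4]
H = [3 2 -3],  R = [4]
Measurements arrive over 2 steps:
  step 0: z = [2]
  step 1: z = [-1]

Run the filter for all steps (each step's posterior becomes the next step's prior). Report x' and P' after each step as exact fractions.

step 0: x̄ = F·x = [15, -2, 16]
step 0: P̄ = F·P·Fᵀ + Q = [68 -11 45; -11 27 -1; 45 -1 59]
step 0: y = z − H·x̄ = [9]
step 0: S = H·P̄·Hᵀ + R = [325]
step 0: K = P̄·Hᵀ·S⁻¹ = [47/325; 24/325; -44/325]
step 0: x' = x̄ + K·y = [5298/325, -434/325, 4804/325]
step 0: P' = (I − K·H)·P̄ = [19891/325 -4703/325 16693/325; -4703/325 8199/325 731/325; 16693/325 731/325 17239/325]
step 1: x̄ = F·x = [21012/325, -3876/325, 25936/325]
step 1: P̄ = F·P·Fᵀ + Q = [364376/325 -21248/325 411778/325; -21248/325 43904/325 -49044/325; 411778/325 -49044/325 483084/325]
step 1: y = z − H·x̄ = [22199/325]
step 1: S = H·P̄·Hᵀ + R = [725604/325]
step 1: K = P̄·Hᵀ·S⁻¹ = [-92351/362802; 42799/181401; -52001/120934]
step 1: x' = x̄ + K·y = [17147987/362802, 759953/181401, 6098997/120934]
step 1: P' = (I − K·H)·P̄ = [177136811/181401 12463546/181401 61835803/60467; 12463546/181401 1960652/181401 4571194/60467; 61835803/60467 4571194/60467 64917933/60467]

step 0: x' = [5298/325, -434/325, 4804/325], P' = [19891/325 -4703/325 16693/325; -4703/325 8199/325 731/325; 16693/325 731/325 17239/325]
step 1: x' = [17147987/362802, 759953/181401, 6098997/120934], P' = [177136811/181401 12463546/181401 61835803/60467; 12463546/181401 1960652/181401 4571194/60467; 61835803/60467 4571194/60467 64917933/60467]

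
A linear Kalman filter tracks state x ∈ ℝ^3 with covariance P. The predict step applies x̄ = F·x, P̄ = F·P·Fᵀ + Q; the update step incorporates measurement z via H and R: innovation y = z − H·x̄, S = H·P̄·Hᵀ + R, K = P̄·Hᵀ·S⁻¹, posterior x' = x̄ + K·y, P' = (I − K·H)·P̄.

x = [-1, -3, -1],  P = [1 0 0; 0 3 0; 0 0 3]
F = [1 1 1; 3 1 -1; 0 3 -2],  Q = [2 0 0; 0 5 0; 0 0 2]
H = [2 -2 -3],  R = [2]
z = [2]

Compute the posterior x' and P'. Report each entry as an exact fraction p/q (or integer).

x' = [-3092/607, -1534/607, -1456/607]
P' = [5454/607 2058/607 2262/607; 2058/607 5899/607 -2508/607; 2262/607 -2508/607 3278/607]

x̄ = F·x = [-5, -5, -7]
P̄ = F·P·Fᵀ + Q = [9 3 3; 3 20 15; 3 15 41]
y = z − H·x̄ = [-19]
S = H·P̄·Hᵀ + R = [607]
K = P̄·Hᵀ·S⁻¹ = [3/607; -79/607; -147/607]
x' = x̄ + K·y = [-3092/607, -1534/607, -1456/607]
P' = (I − K·H)·P̄ = [5454/607 2058/607 2262/607; 2058/607 5899/607 -2508/607; 2262/607 -2508/607 3278/607]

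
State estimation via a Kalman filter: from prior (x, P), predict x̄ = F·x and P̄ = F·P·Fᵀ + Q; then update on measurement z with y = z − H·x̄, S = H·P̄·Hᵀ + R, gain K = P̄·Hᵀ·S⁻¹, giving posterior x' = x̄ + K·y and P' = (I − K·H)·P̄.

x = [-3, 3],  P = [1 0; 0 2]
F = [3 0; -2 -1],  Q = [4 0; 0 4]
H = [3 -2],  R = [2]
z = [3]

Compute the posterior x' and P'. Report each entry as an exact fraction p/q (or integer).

x̄ = F·x = [-9, 3]
P̄ = F·P·Fᵀ + Q = [13 -6; -6 10]
y = z − H·x̄ = [36]
S = H·P̄·Hᵀ + R = [231]
K = P̄·Hᵀ·S⁻¹ = [17/77; -38/231]
x' = x̄ + K·y = [-81/77, -225/77]
P' = (I − K·H)·P̄ = [134/77 184/77; 184/77 866/231]

x' = [-81/77, -225/77]
P' = [134/77 184/77; 184/77 866/231]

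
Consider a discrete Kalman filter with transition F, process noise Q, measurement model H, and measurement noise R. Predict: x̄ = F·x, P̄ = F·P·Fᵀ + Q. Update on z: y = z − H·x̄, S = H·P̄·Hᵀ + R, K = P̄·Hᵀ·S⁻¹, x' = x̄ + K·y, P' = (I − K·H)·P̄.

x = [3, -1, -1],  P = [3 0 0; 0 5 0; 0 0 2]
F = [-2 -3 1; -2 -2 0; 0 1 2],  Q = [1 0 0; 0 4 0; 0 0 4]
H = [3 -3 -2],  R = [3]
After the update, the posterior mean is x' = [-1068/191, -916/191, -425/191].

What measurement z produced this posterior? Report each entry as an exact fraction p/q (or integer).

z = [2]

x̄ = F·x = [-4, -4, -3]
P̄ = F·P·Fᵀ + Q = [60 42 -11; 42 36 -10; -11 -10 17]
S = H·P̄·Hᵀ + R = [191]
K = P̄·Hᵀ·S⁻¹ = [76/191; 38/191; -37/191]
x' − x̄ = [-304/191, -152/191, 148/191] = K·y
y = (KᵀK)⁻¹·Kᵀ·(x' − x̄) = [-4]
z = y + H·x̄ = [-4] + [6] = [2]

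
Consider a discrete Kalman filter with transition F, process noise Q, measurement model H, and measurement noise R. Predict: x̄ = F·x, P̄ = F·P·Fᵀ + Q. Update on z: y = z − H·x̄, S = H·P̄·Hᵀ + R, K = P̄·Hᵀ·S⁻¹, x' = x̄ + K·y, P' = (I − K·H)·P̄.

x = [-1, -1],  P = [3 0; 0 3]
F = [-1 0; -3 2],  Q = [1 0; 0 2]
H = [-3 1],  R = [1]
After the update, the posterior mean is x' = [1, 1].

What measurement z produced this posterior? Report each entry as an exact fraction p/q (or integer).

z = [-2]

x̄ = F·x = [1, 1]
P̄ = F·P·Fᵀ + Q = [4 9; 9 41]
S = H·P̄·Hᵀ + R = [24]
K = P̄·Hᵀ·S⁻¹ = [-1/8; 7/12]
x' − x̄ = [0, 0] = K·y
y = (KᵀK)⁻¹·Kᵀ·(x' − x̄) = [0]
z = y + H·x̄ = [0] + [-2] = [-2]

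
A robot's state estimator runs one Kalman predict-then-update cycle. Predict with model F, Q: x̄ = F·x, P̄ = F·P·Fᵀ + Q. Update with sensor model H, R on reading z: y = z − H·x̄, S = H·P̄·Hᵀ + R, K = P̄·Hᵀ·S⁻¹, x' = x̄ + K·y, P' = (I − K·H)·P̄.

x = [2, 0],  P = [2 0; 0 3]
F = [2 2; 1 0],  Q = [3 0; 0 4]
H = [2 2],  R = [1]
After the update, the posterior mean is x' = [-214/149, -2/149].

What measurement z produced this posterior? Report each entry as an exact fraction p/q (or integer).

x̄ = F·x = [4, 2]
P̄ = F·P·Fᵀ + Q = [23 4; 4 6]
S = H·P̄·Hᵀ + R = [149]
K = P̄·Hᵀ·S⁻¹ = [54/149; 20/149]
x' − x̄ = [-810/149, -300/149] = K·y
y = (KᵀK)⁻¹·Kᵀ·(x' − x̄) = [-15]
z = y + H·x̄ = [-15] + [12] = [-3]

z = [-3]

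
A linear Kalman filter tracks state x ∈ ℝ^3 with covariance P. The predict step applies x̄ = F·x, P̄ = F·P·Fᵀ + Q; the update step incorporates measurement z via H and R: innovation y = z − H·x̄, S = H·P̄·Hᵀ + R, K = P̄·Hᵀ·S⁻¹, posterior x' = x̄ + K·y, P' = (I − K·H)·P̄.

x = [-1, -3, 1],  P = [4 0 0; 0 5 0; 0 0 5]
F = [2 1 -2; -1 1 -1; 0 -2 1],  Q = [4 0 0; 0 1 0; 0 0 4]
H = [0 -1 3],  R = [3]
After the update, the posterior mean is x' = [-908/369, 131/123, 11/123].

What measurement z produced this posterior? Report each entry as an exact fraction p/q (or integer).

x̄ = F·x = [-7, -3, 7]
P̄ = F·P·Fᵀ + Q = [45 7 -20; 7 15 -15; -20 -15 29]
S = H·P̄·Hᵀ + R = [369]
K = P̄·Hᵀ·S⁻¹ = [-67/369; -20/123; 34/123]
x' − x̄ = [1675/369, 500/123, -850/123] = K·y
y = (KᵀK)⁻¹·Kᵀ·(x' − x̄) = [-25]
z = y + H·x̄ = [-25] + [24] = [-1]

z = [-1]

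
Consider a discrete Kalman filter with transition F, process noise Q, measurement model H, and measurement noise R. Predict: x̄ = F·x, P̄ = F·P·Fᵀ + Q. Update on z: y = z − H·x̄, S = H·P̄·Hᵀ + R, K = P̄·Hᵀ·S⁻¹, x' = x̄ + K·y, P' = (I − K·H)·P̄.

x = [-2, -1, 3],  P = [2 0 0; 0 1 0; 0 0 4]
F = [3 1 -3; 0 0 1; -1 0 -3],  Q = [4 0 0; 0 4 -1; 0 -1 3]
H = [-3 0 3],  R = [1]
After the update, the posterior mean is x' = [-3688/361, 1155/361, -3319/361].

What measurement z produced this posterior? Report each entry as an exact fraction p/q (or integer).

z = [3]

x̄ = F·x = [-16, 3, -7]
P̄ = F·P·Fᵀ + Q = [59 -12 30; -12 8 -13; 30 -13 41]
S = H·P̄·Hᵀ + R = [361]
K = P̄·Hᵀ·S⁻¹ = [-87/361; -3/361; 33/361]
x' − x̄ = [2088/361, 72/361, -792/361] = K·y
y = (KᵀK)⁻¹·Kᵀ·(x' − x̄) = [-24]
z = y + H·x̄ = [-24] + [27] = [3]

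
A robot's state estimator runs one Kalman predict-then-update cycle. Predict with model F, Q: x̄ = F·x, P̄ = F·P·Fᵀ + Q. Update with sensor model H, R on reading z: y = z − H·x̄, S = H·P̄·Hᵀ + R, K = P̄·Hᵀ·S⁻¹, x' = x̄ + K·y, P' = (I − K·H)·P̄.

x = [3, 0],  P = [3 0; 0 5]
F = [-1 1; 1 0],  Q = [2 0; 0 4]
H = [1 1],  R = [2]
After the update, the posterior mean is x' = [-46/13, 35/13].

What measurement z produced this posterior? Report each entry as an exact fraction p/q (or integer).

z = [-1]

x̄ = F·x = [-3, 3]
P̄ = F·P·Fᵀ + Q = [10 -3; -3 7]
S = H·P̄·Hᵀ + R = [13]
K = P̄·Hᵀ·S⁻¹ = [7/13; 4/13]
x' − x̄ = [-7/13, -4/13] = K·y
y = (KᵀK)⁻¹·Kᵀ·(x' − x̄) = [-1]
z = y + H·x̄ = [-1] + [0] = [-1]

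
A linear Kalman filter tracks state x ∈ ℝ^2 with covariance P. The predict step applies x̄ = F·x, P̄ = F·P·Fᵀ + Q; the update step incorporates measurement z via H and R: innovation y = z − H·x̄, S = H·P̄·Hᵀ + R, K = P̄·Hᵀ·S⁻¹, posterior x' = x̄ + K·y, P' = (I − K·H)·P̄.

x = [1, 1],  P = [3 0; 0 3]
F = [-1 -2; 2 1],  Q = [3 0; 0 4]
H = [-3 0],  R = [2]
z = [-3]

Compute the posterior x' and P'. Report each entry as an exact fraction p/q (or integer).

x̄ = F·x = [-3, 3]
P̄ = F·P·Fᵀ + Q = [18 -12; -12 19]
y = z − H·x̄ = [-12]
S = H·P̄·Hᵀ + R = [164]
K = P̄·Hᵀ·S⁻¹ = [-27/82; 9/41]
x' = x̄ + K·y = [39/41, 15/41]
P' = (I − K·H)·P̄ = [9/41 -6/41; -6/41 455/41]

x' = [39/41, 15/41]
P' = [9/41 -6/41; -6/41 455/41]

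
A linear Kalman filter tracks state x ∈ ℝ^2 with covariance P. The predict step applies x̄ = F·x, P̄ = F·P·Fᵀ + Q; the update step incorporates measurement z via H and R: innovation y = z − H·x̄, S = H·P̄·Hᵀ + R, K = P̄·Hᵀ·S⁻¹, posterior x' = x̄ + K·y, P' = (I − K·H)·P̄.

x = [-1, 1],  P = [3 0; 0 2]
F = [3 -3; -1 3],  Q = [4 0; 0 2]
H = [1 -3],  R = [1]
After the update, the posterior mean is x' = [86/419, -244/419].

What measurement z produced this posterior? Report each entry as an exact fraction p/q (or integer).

z = [2]

x̄ = F·x = [-6, 4]
P̄ = F·P·Fᵀ + Q = [49 -27; -27 23]
S = H·P̄·Hᵀ + R = [419]
K = P̄·Hᵀ·S⁻¹ = [130/419; -96/419]
x' − x̄ = [2600/419, -1920/419] = K·y
y = (KᵀK)⁻¹·Kᵀ·(x' − x̄) = [20]
z = y + H·x̄ = [20] + [-18] = [2]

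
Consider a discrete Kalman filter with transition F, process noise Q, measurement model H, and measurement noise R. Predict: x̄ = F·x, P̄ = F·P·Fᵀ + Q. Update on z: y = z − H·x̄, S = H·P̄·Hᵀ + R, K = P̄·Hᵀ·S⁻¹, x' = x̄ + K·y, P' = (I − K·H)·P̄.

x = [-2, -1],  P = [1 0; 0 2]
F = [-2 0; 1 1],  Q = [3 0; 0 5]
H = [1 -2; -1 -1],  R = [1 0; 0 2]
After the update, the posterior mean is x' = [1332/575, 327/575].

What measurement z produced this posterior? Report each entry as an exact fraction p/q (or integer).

z = [1, -3]

x̄ = F·x = [4, -3]
P̄ = F·P·Fᵀ + Q = [7 -2; -2 8]
S = H·P̄·Hᵀ + R = [48 7; 7 13]
K = P̄·Hᵀ·S⁻¹ = [178/575 -317/575; -192/575 -162/575]
x' − x̄ = [-968/575, 2052/575] = K·y
y = (KᵀK)⁻¹·Kᵀ·(x' − x̄) = [-9, -2]
z = y + H·x̄ = [-9, -2] + [10, -1] = [1, -3]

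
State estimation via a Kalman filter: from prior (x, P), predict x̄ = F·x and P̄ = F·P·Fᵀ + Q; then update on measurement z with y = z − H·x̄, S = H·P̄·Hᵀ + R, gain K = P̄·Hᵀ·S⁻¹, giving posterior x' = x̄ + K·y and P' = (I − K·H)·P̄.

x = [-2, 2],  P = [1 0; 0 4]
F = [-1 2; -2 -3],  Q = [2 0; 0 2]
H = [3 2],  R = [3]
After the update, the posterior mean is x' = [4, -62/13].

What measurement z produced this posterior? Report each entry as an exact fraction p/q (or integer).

x̄ = F·x = [6, -2]
P̄ = F·P·Fᵀ + Q = [19 -22; -22 42]
S = H·P̄·Hᵀ + R = [78]
K = P̄·Hᵀ·S⁻¹ = [1/6; 3/13]
x' − x̄ = [-2, -36/13] = K·y
y = (KᵀK)⁻¹·Kᵀ·(x' − x̄) = [-12]
z = y + H·x̄ = [-12] + [14] = [2]

z = [2]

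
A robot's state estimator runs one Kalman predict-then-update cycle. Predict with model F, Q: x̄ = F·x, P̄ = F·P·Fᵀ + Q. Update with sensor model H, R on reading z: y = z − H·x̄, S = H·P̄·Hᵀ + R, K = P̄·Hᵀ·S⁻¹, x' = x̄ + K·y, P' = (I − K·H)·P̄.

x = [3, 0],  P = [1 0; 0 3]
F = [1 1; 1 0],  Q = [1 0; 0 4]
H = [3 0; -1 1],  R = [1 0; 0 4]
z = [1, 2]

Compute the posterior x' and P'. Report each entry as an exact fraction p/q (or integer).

x' = [20/51, 124/51]
P' = [11/102 7/102; 7/102 227/102]

x̄ = F·x = [3, 3]
P̄ = F·P·Fᵀ + Q = [5 1; 1 5]
y = z − H·x̄ = [-8, 2]
S = H·P̄·Hᵀ + R = [46 -12; -12 12]
K = P̄·Hᵀ·S⁻¹ = [11/34 -1/102; 7/34 55/102]
x' = x̄ + K·y = [20/51, 124/51]
P' = (I − K·H)·P̄ = [11/102 7/102; 7/102 227/102]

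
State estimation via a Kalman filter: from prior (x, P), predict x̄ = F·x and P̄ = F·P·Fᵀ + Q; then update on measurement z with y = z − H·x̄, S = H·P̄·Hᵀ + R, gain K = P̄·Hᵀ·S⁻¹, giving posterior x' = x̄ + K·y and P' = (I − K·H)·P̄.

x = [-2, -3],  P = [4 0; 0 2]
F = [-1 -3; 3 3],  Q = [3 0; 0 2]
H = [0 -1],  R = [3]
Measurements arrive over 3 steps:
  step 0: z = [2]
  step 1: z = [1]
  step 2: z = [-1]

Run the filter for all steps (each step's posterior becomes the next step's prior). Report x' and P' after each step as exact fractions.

step 0: x' = [259/59, -157/59], P' = [575/59 -90/59; -90/59 168/59]
step 1: x' = [32611/5362, -4267/5362], P' = [77821/5362 -6471/5362; -6471/5362 15555/5362]
step 2: x' = [810815/375358, 494863/375358], P' = [5496595/375358 -443709/375358; -443709/375358 1101945/375358]

step 0: x̄ = F·x = [11, -15]
step 0: P̄ = F·P·Fᵀ + Q = [25 -30; -30 56]
step 0: y = z − H·x̄ = [-13]
step 0: S = H·P̄·Hᵀ + R = [59]
step 0: K = P̄·Hᵀ·S⁻¹ = [30/59; -56/59]
step 0: x' = x̄ + K·y = [259/59, -157/59]
step 0: P' = (I − K·H)·P̄ = [575/59 -90/59; -90/59 168/59]
step 1: x̄ = F·x = [212/59, 306/59]
step 1: P̄ = F·P·Fᵀ + Q = [1724/59 -2157/59; -2157/59 5185/59]
step 1: y = z − H·x̄ = [365/59]
step 1: S = H·P̄·Hᵀ + R = [5362/59]
step 1: K = P̄·Hᵀ·S⁻¹ = [2157/5362; -5185/5362]
step 1: x' = x̄ + K·y = [32611/5362, -4267/5362]
step 1: P' = (I − K·H)·P̄ = [77821/5362 -6471/5362; -6471/5362 15555/5362]
step 2: x̄ = F·x = [-1415/383, 42516/2681]
step 2: P̄ = F·P·Fᵀ + Q = [13934/383 -21129/383; -21129/383 367315/2681]
step 2: y = z − H·x̄ = [39835/2681]
step 2: S = H·P̄·Hᵀ + R = [375358/2681]
step 2: K = P̄·Hᵀ·S⁻¹ = [147903/375358; -367315/375358]
step 2: x' = x̄ + K·y = [810815/375358, 494863/375358]
step 2: P' = (I − K·H)·P̄ = [5496595/375358 -443709/375358; -443709/375358 1101945/375358]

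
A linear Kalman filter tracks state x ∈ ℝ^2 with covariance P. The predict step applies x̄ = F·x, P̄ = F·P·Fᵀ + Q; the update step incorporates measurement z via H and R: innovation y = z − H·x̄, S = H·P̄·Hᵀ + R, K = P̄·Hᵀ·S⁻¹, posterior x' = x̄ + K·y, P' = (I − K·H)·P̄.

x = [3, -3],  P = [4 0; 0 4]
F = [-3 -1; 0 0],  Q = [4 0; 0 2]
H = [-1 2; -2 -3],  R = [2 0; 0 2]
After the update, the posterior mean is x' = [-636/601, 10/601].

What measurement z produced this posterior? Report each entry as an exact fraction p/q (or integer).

x̄ = F·x = [-6, 0]
P̄ = F·P·Fᵀ + Q = [44 0; 0 2]
S = H·P̄·Hᵀ + R = [54 76; 76 196]
K = P̄·Hᵀ·S⁻¹ = [-242/601 -176/601; 155/601 -157/1202]
x' − x̄ = [2970/601, 10/601] = K·y
y = (KᵀK)⁻¹·Kᵀ·(x' − x̄) = [-5, -10]
z = y + H·x̄ = [-5, -10] + [6, 12] = [1, 2]

z = [1, 2]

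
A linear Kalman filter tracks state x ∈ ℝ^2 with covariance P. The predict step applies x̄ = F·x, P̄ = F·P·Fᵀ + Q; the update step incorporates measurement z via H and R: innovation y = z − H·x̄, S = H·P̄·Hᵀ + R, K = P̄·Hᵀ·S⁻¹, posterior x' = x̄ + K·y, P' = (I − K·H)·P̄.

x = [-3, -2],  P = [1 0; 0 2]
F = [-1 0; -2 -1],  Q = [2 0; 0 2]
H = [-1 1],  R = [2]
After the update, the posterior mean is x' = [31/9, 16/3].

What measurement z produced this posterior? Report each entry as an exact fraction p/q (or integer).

x̄ = F·x = [3, 8]
P̄ = F·P·Fᵀ + Q = [3 2; 2 8]
S = H·P̄·Hᵀ + R = [9]
K = P̄·Hᵀ·S⁻¹ = [-1/9; 2/3]
x' − x̄ = [4/9, -8/3] = K·y
y = (KᵀK)⁻¹·Kᵀ·(x' − x̄) = [-4]
z = y + H·x̄ = [-4] + [5] = [1]

z = [1]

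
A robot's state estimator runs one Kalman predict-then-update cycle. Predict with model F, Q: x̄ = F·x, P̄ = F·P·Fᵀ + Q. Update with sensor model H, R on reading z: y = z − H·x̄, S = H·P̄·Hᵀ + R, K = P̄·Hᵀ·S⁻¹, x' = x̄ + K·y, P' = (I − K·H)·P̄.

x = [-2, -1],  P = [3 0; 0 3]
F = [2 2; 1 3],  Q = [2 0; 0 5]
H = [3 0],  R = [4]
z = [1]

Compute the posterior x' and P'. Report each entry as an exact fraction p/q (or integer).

x' = [27/119, 89/119]
P' = [52/119 48/119; 48/119 1573/119]

x̄ = F·x = [-6, -5]
P̄ = F·P·Fᵀ + Q = [26 24; 24 35]
y = z − H·x̄ = [19]
S = H·P̄·Hᵀ + R = [238]
K = P̄·Hᵀ·S⁻¹ = [39/119; 36/119]
x' = x̄ + K·y = [27/119, 89/119]
P' = (I − K·H)·P̄ = [52/119 48/119; 48/119 1573/119]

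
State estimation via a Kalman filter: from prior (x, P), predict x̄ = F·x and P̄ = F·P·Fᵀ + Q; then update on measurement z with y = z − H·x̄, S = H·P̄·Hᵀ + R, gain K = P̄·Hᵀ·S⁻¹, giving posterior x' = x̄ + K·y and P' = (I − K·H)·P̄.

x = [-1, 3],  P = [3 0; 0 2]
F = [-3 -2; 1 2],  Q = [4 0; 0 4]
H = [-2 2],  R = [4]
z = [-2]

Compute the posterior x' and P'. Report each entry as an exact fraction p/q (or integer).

x̄ = F·x = [-3, 5]
P̄ = F·P·Fᵀ + Q = [39 -17; -17 15]
y = z − H·x̄ = [-18]
S = H·P̄·Hᵀ + R = [356]
K = P̄·Hᵀ·S⁻¹ = [-28/89; 16/89]
x' = x̄ + K·y = [237/89, 157/89]
P' = (I − K·H)·P̄ = [335/89 279/89; 279/89 311/89]

x' = [237/89, 157/89]
P' = [335/89 279/89; 279/89 311/89]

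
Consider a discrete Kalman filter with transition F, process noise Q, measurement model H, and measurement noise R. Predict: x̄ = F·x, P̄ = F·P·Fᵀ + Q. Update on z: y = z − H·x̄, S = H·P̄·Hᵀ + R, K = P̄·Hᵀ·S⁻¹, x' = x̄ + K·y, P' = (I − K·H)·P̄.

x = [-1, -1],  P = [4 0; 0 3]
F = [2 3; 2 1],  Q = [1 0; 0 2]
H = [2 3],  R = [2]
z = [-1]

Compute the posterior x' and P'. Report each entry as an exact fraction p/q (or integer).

x' = [-401/667, 33/667]
P' = [2779/667 -1744/667; -1744/667 1238/667]

x̄ = F·x = [-5, -3]
P̄ = F·P·Fᵀ + Q = [44 25; 25 21]
y = z − H·x̄ = [18]
S = H·P̄·Hᵀ + R = [667]
K = P̄·Hᵀ·S⁻¹ = [163/667; 113/667]
x' = x̄ + K·y = [-401/667, 33/667]
P' = (I − K·H)·P̄ = [2779/667 -1744/667; -1744/667 1238/667]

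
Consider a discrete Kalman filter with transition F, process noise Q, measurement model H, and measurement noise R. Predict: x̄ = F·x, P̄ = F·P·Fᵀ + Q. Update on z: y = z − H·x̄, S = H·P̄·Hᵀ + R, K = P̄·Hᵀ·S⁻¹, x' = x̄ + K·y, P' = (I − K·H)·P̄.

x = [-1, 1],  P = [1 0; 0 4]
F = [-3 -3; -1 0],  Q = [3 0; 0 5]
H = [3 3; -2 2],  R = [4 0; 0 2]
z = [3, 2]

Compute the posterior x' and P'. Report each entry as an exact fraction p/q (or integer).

x̄ = F·x = [0, 1]
P̄ = F·P·Fᵀ + Q = [48 3; 3 6]
y = z − H·x̄ = [0, 0]
S = H·P̄·Hᵀ + R = [544 -252; -252 194]
K = P̄·Hᵀ·S⁻¹ = [3501/21016 -2601/10508; 3375/21016 2517/10508]
x' = x̄ + K·y = [0, 1]
P' = (I − K·H)·P̄ = [4935/21016 -267/21016; -267/21016 4767/21016]

x' = [0, 1]
P' = [4935/21016 -267/21016; -267/21016 4767/21016]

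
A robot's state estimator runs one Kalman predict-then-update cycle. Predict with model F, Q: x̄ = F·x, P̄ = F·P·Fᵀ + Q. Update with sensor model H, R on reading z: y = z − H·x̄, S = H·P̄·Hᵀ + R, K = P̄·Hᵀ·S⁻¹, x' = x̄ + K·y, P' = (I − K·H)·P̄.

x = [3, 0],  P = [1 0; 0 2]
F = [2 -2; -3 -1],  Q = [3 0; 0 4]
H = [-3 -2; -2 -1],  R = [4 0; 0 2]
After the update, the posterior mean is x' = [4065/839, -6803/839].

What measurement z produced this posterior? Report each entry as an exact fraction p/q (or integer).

z = [1, -1]

x̄ = F·x = [6, -9]
P̄ = F·P·Fᵀ + Q = [15 -2; -2 15]
S = H·P̄·Hᵀ + R = [175 106; 106 69]
K = P̄·Hᵀ·S⁻¹ = [139/839 -554/839; -490/839 619/839]
x' − x̄ = [-969/839, 748/839] = K·y
y = (KᵀK)⁻¹·Kᵀ·(x' − x̄) = [1, 2]
z = y + H·x̄ = [1, 2] + [0, -3] = [1, -1]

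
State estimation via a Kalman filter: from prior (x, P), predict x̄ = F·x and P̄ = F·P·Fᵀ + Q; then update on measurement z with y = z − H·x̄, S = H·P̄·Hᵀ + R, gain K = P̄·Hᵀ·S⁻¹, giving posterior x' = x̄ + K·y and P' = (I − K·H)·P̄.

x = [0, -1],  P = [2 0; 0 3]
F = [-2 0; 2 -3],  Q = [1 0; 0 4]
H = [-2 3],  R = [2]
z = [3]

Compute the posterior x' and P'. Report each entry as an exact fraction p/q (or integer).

x' = [252/485, 657/485]
P' = [2601/485 1706/485; 1706/485 1226/485]

x̄ = F·x = [0, 3]
P̄ = F·P·Fᵀ + Q = [9 -8; -8 39]
y = z − H·x̄ = [-6]
S = H·P̄·Hᵀ + R = [485]
K = P̄·Hᵀ·S⁻¹ = [-42/485; 133/485]
x' = x̄ + K·y = [252/485, 657/485]
P' = (I − K·H)·P̄ = [2601/485 1706/485; 1706/485 1226/485]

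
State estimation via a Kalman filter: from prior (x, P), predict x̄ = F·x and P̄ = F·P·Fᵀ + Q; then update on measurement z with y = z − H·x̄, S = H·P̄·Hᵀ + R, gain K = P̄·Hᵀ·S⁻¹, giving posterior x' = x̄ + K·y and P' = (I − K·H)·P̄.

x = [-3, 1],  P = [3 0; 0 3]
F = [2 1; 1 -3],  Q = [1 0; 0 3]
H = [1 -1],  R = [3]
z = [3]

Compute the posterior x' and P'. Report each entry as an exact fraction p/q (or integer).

x̄ = F·x = [-5, -6]
P̄ = F·P·Fᵀ + Q = [16 -3; -3 33]
y = z − H·x̄ = [2]
S = H·P̄·Hᵀ + R = [58]
K = P̄·Hᵀ·S⁻¹ = [19/58; -18/29]
x' = x̄ + K·y = [-126/29, -210/29]
P' = (I − K·H)·P̄ = [567/58 255/29; 255/29 309/29]

x' = [-126/29, -210/29]
P' = [567/58 255/29; 255/29 309/29]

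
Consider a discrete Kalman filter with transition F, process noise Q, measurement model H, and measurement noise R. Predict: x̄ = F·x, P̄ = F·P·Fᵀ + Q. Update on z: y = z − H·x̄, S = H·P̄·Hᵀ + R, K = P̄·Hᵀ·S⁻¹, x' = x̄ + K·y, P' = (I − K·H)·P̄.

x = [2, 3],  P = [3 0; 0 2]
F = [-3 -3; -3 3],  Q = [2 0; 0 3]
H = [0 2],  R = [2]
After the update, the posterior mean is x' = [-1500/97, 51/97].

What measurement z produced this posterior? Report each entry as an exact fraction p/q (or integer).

z = [1]

x̄ = F·x = [-15, 3]
P̄ = F·P·Fᵀ + Q = [47 9; 9 48]
S = H·P̄·Hᵀ + R = [194]
K = P̄·Hᵀ·S⁻¹ = [9/97; 48/97]
x' − x̄ = [-45/97, -240/97] = K·y
y = (KᵀK)⁻¹·Kᵀ·(x' − x̄) = [-5]
z = y + H·x̄ = [-5] + [6] = [1]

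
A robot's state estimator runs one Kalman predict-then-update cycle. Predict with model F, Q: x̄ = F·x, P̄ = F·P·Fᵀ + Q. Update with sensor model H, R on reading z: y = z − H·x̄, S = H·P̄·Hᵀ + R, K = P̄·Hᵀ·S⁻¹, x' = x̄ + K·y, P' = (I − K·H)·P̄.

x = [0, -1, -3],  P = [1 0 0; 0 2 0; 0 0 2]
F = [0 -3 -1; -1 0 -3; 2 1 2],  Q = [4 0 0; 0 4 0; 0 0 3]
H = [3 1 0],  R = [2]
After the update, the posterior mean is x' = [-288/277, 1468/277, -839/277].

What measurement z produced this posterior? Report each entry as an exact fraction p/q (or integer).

x̄ = F·x = [6, 9, -7]
P̄ = F·P·Fᵀ + Q = [24 6 -10; 6 23 -14; -10 -14 17]
S = H·P̄·Hᵀ + R = [277]
K = P̄·Hᵀ·S⁻¹ = [78/277; 41/277; -44/277]
x' − x̄ = [-1950/277, -1025/277, 1100/277] = K·y
y = (KᵀK)⁻¹·Kᵀ·(x' − x̄) = [-25]
z = y + H·x̄ = [-25] + [27] = [2]

z = [2]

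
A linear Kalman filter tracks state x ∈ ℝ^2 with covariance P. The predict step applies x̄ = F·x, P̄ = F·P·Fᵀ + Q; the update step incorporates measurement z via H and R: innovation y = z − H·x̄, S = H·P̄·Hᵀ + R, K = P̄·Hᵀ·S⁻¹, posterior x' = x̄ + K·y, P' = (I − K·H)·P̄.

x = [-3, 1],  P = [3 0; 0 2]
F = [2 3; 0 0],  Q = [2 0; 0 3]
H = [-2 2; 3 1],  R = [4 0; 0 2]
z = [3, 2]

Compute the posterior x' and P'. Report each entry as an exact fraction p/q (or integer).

x' = [85/633, 280/211]
P' = [352/1899 -32/633; -32/633 118/211]

x̄ = F·x = [-3, 0]
P̄ = F·P·Fᵀ + Q = [32 0; 0 3]
y = z − H·x̄ = [-3, 11]
S = H·P̄·Hᵀ + R = [144 -186; -186 293]
K = P̄·Hᵀ·S⁻¹ = [-224/1899 160/633; 193/633 43/211]
x' = x̄ + K·y = [85/633, 280/211]
P' = (I − K·H)·P̄ = [352/1899 -32/633; -32/633 118/211]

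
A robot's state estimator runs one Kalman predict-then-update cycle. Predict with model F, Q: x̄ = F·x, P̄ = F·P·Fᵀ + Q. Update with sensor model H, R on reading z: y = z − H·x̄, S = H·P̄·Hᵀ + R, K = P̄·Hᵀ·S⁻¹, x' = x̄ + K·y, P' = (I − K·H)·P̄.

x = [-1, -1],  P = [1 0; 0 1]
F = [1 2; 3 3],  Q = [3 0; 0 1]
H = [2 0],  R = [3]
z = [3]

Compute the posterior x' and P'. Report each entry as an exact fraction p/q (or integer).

x' = [39/35, -48/35]
P' = [24/35 27/35; 27/35 341/35]

x̄ = F·x = [-3, -6]
P̄ = F·P·Fᵀ + Q = [8 9; 9 19]
y = z − H·x̄ = [9]
S = H·P̄·Hᵀ + R = [35]
K = P̄·Hᵀ·S⁻¹ = [16/35; 18/35]
x' = x̄ + K·y = [39/35, -48/35]
P' = (I − K·H)·P̄ = [24/35 27/35; 27/35 341/35]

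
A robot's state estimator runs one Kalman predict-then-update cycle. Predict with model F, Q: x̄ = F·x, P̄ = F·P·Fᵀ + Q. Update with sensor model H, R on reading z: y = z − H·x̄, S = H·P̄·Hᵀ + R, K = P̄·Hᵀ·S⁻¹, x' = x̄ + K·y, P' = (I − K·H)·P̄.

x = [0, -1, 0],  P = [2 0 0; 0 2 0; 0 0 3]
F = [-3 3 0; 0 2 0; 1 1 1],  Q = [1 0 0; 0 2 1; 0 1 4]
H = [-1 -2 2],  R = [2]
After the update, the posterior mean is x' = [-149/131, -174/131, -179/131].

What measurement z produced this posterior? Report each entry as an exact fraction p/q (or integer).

z = [1]

x̄ = F·x = [-3, -2, -1]
P̄ = F·P·Fᵀ + Q = [37 12 0; 12 10 5; 0 5 11]
S = H·P̄·Hᵀ + R = [131]
K = P̄·Hᵀ·S⁻¹ = [-61/131; -22/131; 12/131]
x' − x̄ = [244/131, 88/131, -48/131] = K·y
y = (KᵀK)⁻¹·Kᵀ·(x' − x̄) = [-4]
z = y + H·x̄ = [-4] + [5] = [1]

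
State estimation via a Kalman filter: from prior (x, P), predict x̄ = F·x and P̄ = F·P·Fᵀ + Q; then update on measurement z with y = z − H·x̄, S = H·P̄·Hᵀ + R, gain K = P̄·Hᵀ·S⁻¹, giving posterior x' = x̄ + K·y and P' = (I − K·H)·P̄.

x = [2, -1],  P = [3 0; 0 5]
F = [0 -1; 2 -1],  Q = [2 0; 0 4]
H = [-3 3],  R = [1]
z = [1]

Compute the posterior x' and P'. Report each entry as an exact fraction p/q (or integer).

x̄ = F·x = [1, 5]
P̄ = F·P·Fᵀ + Q = [7 5; 5 21]
y = z − H·x̄ = [-11]
S = H·P̄·Hᵀ + R = [163]
K = P̄·Hᵀ·S⁻¹ = [-6/163; 48/163]
x' = x̄ + K·y = [229/163, 287/163]
P' = (I − K·H)·P̄ = [1105/163 1103/163; 1103/163 1119/163]

x' = [229/163, 287/163]
P' = [1105/163 1103/163; 1103/163 1119/163]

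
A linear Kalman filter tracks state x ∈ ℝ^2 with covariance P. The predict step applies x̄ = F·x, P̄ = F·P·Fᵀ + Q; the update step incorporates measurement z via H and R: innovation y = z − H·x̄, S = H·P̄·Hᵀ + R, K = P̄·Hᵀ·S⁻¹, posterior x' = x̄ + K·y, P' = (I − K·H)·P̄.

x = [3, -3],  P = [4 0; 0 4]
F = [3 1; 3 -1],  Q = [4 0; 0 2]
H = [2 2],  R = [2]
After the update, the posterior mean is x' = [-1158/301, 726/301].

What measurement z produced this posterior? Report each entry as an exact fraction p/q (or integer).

z = [-3]

x̄ = F·x = [6, 12]
P̄ = F·P·Fᵀ + Q = [44 32; 32 42]
S = H·P̄·Hᵀ + R = [602]
K = P̄·Hᵀ·S⁻¹ = [76/301; 74/301]
x' − x̄ = [-2964/301, -2886/301] = K·y
y = (KᵀK)⁻¹·Kᵀ·(x' − x̄) = [-39]
z = y + H·x̄ = [-39] + [36] = [-3]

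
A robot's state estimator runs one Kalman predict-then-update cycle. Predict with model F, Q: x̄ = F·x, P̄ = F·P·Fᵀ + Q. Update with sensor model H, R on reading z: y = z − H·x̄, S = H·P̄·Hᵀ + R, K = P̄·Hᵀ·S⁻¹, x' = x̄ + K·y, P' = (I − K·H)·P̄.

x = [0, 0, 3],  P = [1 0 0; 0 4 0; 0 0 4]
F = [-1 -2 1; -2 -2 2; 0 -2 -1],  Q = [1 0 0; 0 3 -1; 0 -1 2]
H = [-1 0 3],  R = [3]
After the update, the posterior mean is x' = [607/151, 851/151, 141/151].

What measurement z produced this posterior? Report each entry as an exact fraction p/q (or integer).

x̄ = F·x = [3, 6, -3]
P̄ = F·P·Fᵀ + Q = [22 26 12; 26 39 7; 12 7 22]
S = H·P̄·Hᵀ + R = [151]
K = P̄·Hᵀ·S⁻¹ = [14/151; -5/151; 54/151]
x' − x̄ = [154/151, -55/151, 594/151] = K·y
y = (KᵀK)⁻¹·Kᵀ·(x' − x̄) = [11]
z = y + H·x̄ = [11] + [-12] = [-1]

z = [-1]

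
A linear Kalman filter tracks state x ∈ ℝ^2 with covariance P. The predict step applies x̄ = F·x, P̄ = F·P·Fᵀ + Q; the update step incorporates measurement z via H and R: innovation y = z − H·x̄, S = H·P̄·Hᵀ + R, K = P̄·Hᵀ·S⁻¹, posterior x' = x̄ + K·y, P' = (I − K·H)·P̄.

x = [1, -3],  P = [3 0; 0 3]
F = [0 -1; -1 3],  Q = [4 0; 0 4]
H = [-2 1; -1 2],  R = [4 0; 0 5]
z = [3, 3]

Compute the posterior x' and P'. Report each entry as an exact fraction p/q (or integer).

x' = [-360/377, 2101/2639]
P' = [491/377 378/377; 378/377 4448/2639]

x̄ = F·x = [3, -10]
P̄ = F·P·Fᵀ + Q = [7 -9; -9 34]
y = z − H·x̄ = [19, 26]
S = H·P̄·Hᵀ + R = [102 127; 127 184]
K = P̄·Hᵀ·S⁻¹ = [-151/377 53/377; -211/2639 1250/2639]
x' = x̄ + K·y = [-360/377, 2101/2639]
P' = (I − K·H)·P̄ = [491/377 378/377; 378/377 4448/2639]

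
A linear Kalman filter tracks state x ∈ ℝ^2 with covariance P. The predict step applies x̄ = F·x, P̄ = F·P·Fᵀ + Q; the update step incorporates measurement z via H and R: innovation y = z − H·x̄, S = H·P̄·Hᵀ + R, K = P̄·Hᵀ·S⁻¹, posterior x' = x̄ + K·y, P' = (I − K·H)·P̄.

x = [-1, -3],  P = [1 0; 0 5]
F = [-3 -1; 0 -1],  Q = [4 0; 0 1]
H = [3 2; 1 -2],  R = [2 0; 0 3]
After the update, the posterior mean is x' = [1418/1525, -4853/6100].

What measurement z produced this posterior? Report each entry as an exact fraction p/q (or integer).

z = [1, 3]

x̄ = F·x = [6, 3]
P̄ = F·P·Fᵀ + Q = [18 5; 5 6]
S = H·P̄·Hᵀ + R = [248 10; 10 25]
K = P̄·Hᵀ·S⁻¹ = [76/305 336/1525; 149/1220 -1003/3050]
x' − x̄ = [-7732/1525, -23153/6100] = K·y
y = (KᵀK)⁻¹·Kᵀ·(x' − x̄) = [-23, 3]
z = y + H·x̄ = [-23, 3] + [24, 0] = [1, 3]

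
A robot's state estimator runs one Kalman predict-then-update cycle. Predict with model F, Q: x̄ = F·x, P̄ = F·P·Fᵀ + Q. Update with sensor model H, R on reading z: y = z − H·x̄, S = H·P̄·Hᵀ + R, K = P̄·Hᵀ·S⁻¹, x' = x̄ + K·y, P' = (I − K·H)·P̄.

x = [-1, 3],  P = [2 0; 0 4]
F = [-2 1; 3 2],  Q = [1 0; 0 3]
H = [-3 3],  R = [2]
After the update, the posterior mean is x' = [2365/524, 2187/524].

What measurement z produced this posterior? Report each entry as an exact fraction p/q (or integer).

x̄ = F·x = [5, 3]
P̄ = F·P·Fᵀ + Q = [13 -4; -4 37]
S = H·P̄·Hᵀ + R = [524]
K = P̄·Hᵀ·S⁻¹ = [-51/524; 123/524]
x' − x̄ = [-255/524, 615/524] = K·y
y = (KᵀK)⁻¹·Kᵀ·(x' − x̄) = [5]
z = y + H·x̄ = [5] + [-6] = [-1]

z = [-1]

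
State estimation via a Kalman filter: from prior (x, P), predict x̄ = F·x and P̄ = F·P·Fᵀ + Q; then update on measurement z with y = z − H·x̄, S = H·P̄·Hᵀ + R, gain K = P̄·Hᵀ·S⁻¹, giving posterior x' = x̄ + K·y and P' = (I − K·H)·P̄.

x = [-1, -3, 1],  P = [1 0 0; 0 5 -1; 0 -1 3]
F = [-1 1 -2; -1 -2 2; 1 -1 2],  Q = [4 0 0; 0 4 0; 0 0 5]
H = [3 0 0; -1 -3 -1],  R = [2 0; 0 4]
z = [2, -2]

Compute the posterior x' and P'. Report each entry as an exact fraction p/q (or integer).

x̄ = F·x = [-4, 9, 4]
P̄ = F·P·Fᵀ + Q = [26 -27 -22; -27 45 27; -22 27 27]
y = z − H·x̄ = [14, 25]
S = H·P̄·Hᵀ + R = [236 231; 231 418]
K = P̄·Hᵀ·S⁻¹ = [1347/4117 14/4117; -243/4117 -13149/45287; -702/4117 -5050/45287]
x' = x̄ + K·y = [2740/4117, 41436/45287, -53210/45287]
P' = (I − K·H)·P̄ = [898/4117 -162/4117 -468/4117; -162/4117 46287/45287 -84483/45287; -468/4117 -84483/45287 278797/45287]

x' = [2740/4117, 41436/45287, -53210/45287]
P' = [898/4117 -162/4117 -468/4117; -162/4117 46287/45287 -84483/45287; -468/4117 -84483/45287 278797/45287]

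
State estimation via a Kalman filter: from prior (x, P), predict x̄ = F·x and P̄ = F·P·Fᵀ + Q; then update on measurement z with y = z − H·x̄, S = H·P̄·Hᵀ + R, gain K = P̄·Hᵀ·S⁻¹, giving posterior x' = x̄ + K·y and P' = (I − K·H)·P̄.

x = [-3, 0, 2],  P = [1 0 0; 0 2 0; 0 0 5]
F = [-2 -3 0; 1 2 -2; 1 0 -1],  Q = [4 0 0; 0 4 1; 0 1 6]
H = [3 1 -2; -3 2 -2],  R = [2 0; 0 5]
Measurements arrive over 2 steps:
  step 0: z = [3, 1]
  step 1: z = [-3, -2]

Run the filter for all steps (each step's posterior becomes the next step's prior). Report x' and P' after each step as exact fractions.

step 0: x̄ = F·x = [6, -7, -5]
step 0: P̄ = F·P·Fᵀ + Q = [26 -14 -2; -14 33 12; -2 12 12]
step 0: y = z − H·x̄ = [-18, 23]
step 0: S = H·P̄·Hᵀ + R = [209 -234; -234 467]
step 0: K = P̄·Hᵀ·S⁻¹ = [7888/42847 -5406/42847; 4245/42847 9834/42847; -7002/42847 -2958/42847]
step 0: x' = x̄ + K·y = [-1320/6121, -21451/6121, -22319/6121]
step 0: P' = (I − K·H)·P̄ = [26226/42847 114550/42847 88726/42847; 114550/42847 727980/42847 531570/42847; 88726/42847 531570/42847 405876/42847]
step 1: x̄ = F·x = [66993/6121, 416/6121, 20999/6121]
step 1: P̄ = F·P·Fᵀ + Q = [1171816/6121 -239694/6121 196580/6121; -239694/6121 583774/42847 -219393/42847; 196580/6121 -219393/42847 511732/42847]
step 1: y = z − H·x̄ = [-177760/6121, 229903/6121]
step 1: S = H·P̄·Hᵀ + R = [7262644/6121 -10618164/6121; -10618164/6121 116822827/42847]
step 1: K = P̄·Hᵀ·S⁻¹ = [866325115/4837833398 -360405934/2418916699; 291122249/4837833398 230096534/2418916699; -1830912977/9675666796 -406978847/2418916699]
step 1: x' = x̄ + K·y = [9683565/65376127, 123770658/65376127, 170414420/65376127]
step 1: P' = (I − K·H)·P̄ = [724343165/2418916699 1677704205/2418916699 2984408585/4837833398; 1677704205/2418916699 10925585651/2418916699 15667576017/4837833398; 2984408585/4837833398 15667576017/4837833398 26451714749/9675666796]

step 0: x' = [-1320/6121, -21451/6121, -22319/6121], P' = [26226/42847 114550/42847 88726/42847; 114550/42847 727980/42847 531570/42847; 88726/42847 531570/42847 405876/42847]
step 1: x' = [9683565/65376127, 123770658/65376127, 170414420/65376127], P' = [724343165/2418916699 1677704205/2418916699 2984408585/4837833398; 1677704205/2418916699 10925585651/2418916699 15667576017/4837833398; 2984408585/4837833398 15667576017/4837833398 26451714749/9675666796]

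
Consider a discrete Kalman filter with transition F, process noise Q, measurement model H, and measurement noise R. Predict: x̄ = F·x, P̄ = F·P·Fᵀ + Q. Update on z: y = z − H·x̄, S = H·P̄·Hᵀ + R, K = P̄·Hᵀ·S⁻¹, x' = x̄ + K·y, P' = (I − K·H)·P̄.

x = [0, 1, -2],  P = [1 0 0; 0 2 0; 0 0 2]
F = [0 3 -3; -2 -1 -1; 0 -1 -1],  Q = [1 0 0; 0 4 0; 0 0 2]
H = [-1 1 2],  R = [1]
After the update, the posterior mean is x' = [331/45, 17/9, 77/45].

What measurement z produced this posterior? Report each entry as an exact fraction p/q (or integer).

z = [-2]

x̄ = F·x = [9, 1, 1]
P̄ = F·P·Fᵀ + Q = [37 0 0; 0 12 4; 0 4 6]
S = H·P̄·Hᵀ + R = [90]
K = P̄·Hᵀ·S⁻¹ = [-37/90; 2/9; 8/45]
x' − x̄ = [-74/45, 8/9, 32/45] = K·y
y = (KᵀK)⁻¹·Kᵀ·(x' − x̄) = [4]
z = y + H·x̄ = [4] + [-6] = [-2]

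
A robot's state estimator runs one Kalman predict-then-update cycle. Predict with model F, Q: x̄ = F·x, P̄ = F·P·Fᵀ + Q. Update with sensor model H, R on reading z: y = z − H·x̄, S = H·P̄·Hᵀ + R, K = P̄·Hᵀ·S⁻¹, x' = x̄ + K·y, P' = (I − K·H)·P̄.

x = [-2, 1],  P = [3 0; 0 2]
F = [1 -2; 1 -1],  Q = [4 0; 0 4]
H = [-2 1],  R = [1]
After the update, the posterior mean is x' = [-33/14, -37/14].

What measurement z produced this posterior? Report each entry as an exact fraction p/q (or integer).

z = [2]

x̄ = F·x = [-4, -3]
P̄ = F·P·Fᵀ + Q = [15 7; 7 9]
S = H·P̄·Hᵀ + R = [42]
K = P̄·Hᵀ·S⁻¹ = [-23/42; -5/42]
x' − x̄ = [23/14, 5/14] = K·y
y = (KᵀK)⁻¹·Kᵀ·(x' − x̄) = [-3]
z = y + H·x̄ = [-3] + [5] = [2]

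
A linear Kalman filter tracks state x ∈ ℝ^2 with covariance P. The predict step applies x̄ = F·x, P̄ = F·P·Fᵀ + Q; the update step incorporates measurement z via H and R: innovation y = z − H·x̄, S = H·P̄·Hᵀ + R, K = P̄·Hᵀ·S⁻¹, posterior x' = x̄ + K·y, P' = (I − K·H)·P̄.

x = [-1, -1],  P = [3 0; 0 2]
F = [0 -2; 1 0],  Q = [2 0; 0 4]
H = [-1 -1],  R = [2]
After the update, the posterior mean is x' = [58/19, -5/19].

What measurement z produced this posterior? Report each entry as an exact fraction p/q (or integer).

z = [-3]

x̄ = F·x = [2, -1]
P̄ = F·P·Fᵀ + Q = [10 0; 0 7]
S = H·P̄·Hᵀ + R = [19]
K = P̄·Hᵀ·S⁻¹ = [-10/19; -7/19]
x' − x̄ = [20/19, 14/19] = K·y
y = (KᵀK)⁻¹·Kᵀ·(x' − x̄) = [-2]
z = y + H·x̄ = [-2] + [-1] = [-3]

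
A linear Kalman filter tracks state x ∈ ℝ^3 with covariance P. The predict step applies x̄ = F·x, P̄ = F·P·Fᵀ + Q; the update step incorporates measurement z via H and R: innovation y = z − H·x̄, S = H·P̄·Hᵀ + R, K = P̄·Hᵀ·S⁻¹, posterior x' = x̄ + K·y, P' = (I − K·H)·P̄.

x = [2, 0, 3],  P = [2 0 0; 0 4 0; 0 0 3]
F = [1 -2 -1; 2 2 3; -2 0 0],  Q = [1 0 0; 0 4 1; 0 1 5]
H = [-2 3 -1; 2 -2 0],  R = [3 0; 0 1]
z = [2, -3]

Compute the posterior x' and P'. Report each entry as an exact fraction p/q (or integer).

x̄ = F·x = [-1, 13, -4]
P̄ = F·P·Fᵀ + Q = [22 -21 -4; -21 55 -7; -4 -7 13]
y = z − H·x̄ = [-43, 25]
S = H·P̄·Hᵀ + R = [877 -634; -634 477]
K = P̄·Hᵀ·S⁻¹ = [5393/16373 10120/16373; 5710/16373 2372/16373; -8598/16373 -11222/16373]
x' = x̄ + K·y = [4728/16373, 26619/16373, 23672/16373]
P' = (I − K·H)·P̄ = [45365/16373 40305/16373 14006/16373; 40305/16373 39119/16373 19617/16373; 14006/16373 19617/16373 56633/16373]

x' = [4728/16373, 26619/16373, 23672/16373]
P' = [45365/16373 40305/16373 14006/16373; 40305/16373 39119/16373 19617/16373; 14006/16373 19617/16373 56633/16373]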